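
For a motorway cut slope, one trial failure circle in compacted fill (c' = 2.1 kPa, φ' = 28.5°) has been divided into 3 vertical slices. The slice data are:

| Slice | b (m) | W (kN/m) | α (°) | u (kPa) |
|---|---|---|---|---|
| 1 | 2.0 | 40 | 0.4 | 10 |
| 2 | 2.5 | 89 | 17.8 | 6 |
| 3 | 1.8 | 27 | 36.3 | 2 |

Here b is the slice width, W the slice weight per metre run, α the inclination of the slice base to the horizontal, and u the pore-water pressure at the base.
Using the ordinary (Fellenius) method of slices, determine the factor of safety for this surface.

FS = 1.66

Ordinary method of slices: FS = Σ[c'·Δl_i + (W_i cosα_i − u_i·Δl_i)·tanφ'] / Σ W_i sinα_i, with Δl_i = b_i / cosα_i.
Slice 1: Δl = 2.0/cos0.4° = 2.000 m; N'_1 = 40·cos0.4° − 10·2.000 = 20.0; c'Δl = 4.20; W sinα = 0.3
Slice 2: Δl = 2.5/cos17.8° = 2.626 m; N'_2 = 89·cos17.8° − 6·2.626 = 69.0; c'Δl = 5.51; W sinα = 27.2
Slice 3: Δl = 1.8/cos36.3° = 2.233 m; N'_3 = 27·cos36.3° − 2·2.233 = 17.3; c'Δl = 4.69; W sinα = 16.0
Σc'Δl = 14.4 kN/m; ΣN' = 106.3 kN/m; ΣW sinα = 43.5 kN/m
Resisting = 14.4 + 106.3·tan28.5° = 14.4 + 57.7 = 72.1 kN/m
FS = 72.1 / 43.5 = 1.659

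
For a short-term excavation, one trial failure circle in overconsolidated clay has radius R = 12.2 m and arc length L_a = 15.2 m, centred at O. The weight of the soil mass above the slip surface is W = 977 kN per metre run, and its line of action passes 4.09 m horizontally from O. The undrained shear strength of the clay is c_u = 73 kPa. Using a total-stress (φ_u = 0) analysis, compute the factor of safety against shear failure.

FS = 3.39

Taking moments about the centre O, the resisting moment is provided by the undrained shear strength acting along the arc:
M_R = c_u·L_a·R = 73·15.20·12.2 = 13537.1 kN·m/m
M_D = W·d = 977·4.09 = 3995.9 kN·m/m
FS = M_R / M_D = 13537.1 / 3995.9 = 3.388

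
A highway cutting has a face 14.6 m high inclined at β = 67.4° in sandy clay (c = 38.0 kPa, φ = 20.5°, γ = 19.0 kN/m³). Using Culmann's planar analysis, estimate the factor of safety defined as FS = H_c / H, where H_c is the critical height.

H_c = (4c/γ) · sinβ cosφ / [1 − cos(β − φ)]
    = (4·38.0/19.0) · sin67.4°·cos20.5° / [1 − cos46.9°]
    = 8.000 · 0.8647 / 0.3167 = 21.84 m
FS = H_c / H = 21.84 / 14.6 = 1.496

FS = 1.50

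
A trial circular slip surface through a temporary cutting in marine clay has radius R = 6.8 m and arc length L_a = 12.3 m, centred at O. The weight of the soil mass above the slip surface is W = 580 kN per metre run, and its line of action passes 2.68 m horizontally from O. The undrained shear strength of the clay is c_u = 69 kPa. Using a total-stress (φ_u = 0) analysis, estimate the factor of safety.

Taking moments about the centre O, the resisting moment is provided by the undrained shear strength acting along the arc:
M_R = c_u·L_a·R = 69·12.30·6.8 = 5771.2 kN·m/m
M_D = W·d = 580·2.68 = 1554.4 kN·m/m
FS = M_R / M_D = 5771.2 / 1554.4 = 3.713

FS = 3.71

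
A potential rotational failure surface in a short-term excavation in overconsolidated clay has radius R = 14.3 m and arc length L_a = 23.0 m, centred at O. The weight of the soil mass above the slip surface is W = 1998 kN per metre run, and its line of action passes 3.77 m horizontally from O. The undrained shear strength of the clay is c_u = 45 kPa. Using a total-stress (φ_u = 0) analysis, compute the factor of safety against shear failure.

Taking moments about the centre O, the resisting moment is provided by the undrained shear strength acting along the arc:
M_R = c_u·L_a·R = 45·23.00·14.3 = 14800.5 kN·m/m
M_D = W·d = 1998·3.77 = 7532.5 kN·m/m
FS = M_R / M_D = 14800.5 / 7532.5 = 1.965

FS = 1.96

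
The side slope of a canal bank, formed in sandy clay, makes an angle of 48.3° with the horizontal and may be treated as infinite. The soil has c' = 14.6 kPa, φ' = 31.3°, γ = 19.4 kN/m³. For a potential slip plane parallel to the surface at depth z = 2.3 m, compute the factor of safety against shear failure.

FS = 1.20

For an infinite slope with a slip plane parallel to the surface (no pore pressure): FS = [c' + γz cos²β tanφ'] / [γz sinβ cosβ].
γz = 19.4·2.3 = 44.62 kN/m²
Numerator = 14.6 + 44.62·cos²48.3°·tan31.3° = 14.6 + 44.62·0.4425·0.6080 = 26.606 kPa
Denominator = 44.62·sin48.3°·cos48.3° = 44.62·0.7466·0.6652 = 22.162 kPa
FS = 26.606 / 22.162 = 1.200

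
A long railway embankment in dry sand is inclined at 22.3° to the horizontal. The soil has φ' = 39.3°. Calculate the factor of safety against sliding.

For a dry cohesionless infinite slope the factor of safety is FS = tanφ' / tanβ.
FS = tan39.3° / tan22.3° = 0.8185 / 0.4101 = 1.996

FS = 2.00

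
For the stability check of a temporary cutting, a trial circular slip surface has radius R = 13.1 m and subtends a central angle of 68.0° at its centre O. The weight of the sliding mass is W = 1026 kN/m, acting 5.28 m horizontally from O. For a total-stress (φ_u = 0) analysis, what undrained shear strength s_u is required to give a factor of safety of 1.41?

FS = s_u·L_a·R / (W·d), so s_u = FS·W·d / (L_a·R).
Arc length L_a = R·θ = 13.1·(68.0°·π/180) = 13.1·1.1868 = 15.55 m
s_u = 1.41·1026·5.28 / (15.55·13.1) = 7638.4 / 203.67 = 37.50 kPa

s_u = 37.5 kPa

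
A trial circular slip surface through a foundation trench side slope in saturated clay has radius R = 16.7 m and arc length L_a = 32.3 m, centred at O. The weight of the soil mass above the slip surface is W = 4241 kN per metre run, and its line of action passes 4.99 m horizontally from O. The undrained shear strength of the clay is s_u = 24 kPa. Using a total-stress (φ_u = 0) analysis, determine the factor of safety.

Taking moments about the centre O, the resisting moment is provided by the undrained shear strength acting along the arc:
M_R = s_u·L_a·R = 24·32.30·16.7 = 12945.8 kN·m/m
M_D = W·d = 4241·4.99 = 21162.6 kN·m/m
FS = M_R / M_D = 12945.8 / 21162.6 = 0.612

FS = 0.61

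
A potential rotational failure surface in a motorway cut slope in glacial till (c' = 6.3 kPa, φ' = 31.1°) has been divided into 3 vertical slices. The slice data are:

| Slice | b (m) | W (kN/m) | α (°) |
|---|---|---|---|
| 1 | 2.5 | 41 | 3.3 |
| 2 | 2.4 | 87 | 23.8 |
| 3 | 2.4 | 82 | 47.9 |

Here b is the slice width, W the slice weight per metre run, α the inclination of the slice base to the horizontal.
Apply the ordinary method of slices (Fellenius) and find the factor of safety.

FS = 1.63

Ordinary method of slices: FS = Σ[c'·Δl_i + (W_i cosα_i)·tanφ'] / Σ W_i sinα_i, with Δl_i = b_i / cosα_i.
Slice 1: Δl = 2.5/cos3.3° = 2.504 m; N'_1 = 41·cos3.3° = 40.9; c'Δl = 15.78; W sinα = 2.4
Slice 2: Δl = 2.4/cos23.8° = 2.623 m; N'_2 = 87·cos23.8° = 79.6; c'Δl = 16.53; W sinα = 35.1
Slice 3: Δl = 2.4/cos47.9° = 3.580 m; N'_3 = 82·cos47.9° = 55.0; c'Δl = 22.55; W sinα = 60.8
Σc'Δl = 54.9 kN/m; ΣN' = 175.5 kN/m; ΣW sinα = 98.3 kN/m
Resisting = 54.9 + 175.5·tan31.1° = 54.9 + 105.9 = 160.7 kN/m
FS = 160.7 / 98.3 = 1.635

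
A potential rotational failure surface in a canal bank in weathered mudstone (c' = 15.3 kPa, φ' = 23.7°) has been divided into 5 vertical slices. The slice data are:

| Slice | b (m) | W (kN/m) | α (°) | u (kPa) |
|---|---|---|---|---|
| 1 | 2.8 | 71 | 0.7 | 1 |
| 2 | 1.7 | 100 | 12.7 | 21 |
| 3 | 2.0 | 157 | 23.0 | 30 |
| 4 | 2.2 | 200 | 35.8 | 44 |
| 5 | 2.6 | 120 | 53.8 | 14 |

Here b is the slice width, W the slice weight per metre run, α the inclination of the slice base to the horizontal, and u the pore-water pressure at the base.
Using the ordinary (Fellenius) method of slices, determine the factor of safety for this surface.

Ordinary method of slices: FS = Σ[c'·Δl_i + (W_i cosα_i − u_i·Δl_i)·tanφ'] / Σ W_i sinα_i, with Δl_i = b_i / cosα_i.
Slice 1: Δl = 2.8/cos0.7° = 2.800 m; N'_1 = 71·cos0.7° − 1·2.800 = 68.2; c'Δl = 42.84; W sinα = 0.9
Slice 2: Δl = 1.7/cos12.7° = 1.743 m; N'_2 = 100·cos12.7° − 21·1.743 = 61.0; c'Δl = 26.66; W sinα = 22.0
Slice 3: Δl = 2.0/cos23.0° = 2.173 m; N'_3 = 157·cos23.0° − 30·2.173 = 79.3; c'Δl = 33.24; W sinα = 61.3
Slice 4: Δl = 2.2/cos35.8° = 2.712 m; N'_4 = 200·cos35.8° − 44·2.712 = 42.9; c'Δl = 41.50; W sinα = 117.0
Slice 5: Δl = 2.6/cos53.8° = 4.402 m; N'_5 = 120·cos53.8° − 14·4.402 = 9.2; c'Δl = 67.35; W sinα = 96.8
Σc'Δl = 211.6 kN/m; ΣN' = 260.6 kN/m; ΣW sinα = 298.0 kN/m
Resisting = 211.6 + 260.6·tan23.7° = 211.6 + 114.4 = 326.0 kN/m
FS = 326.0 / 298.0 = 1.094

FS = 1.09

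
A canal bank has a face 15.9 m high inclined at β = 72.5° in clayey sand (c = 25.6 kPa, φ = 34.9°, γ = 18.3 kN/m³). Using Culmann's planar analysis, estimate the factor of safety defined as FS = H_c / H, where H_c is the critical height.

FS = 1.33

H_c = (4c/γ) · sinβ cosφ / [1 − cos(β − φ)]
    = (4·25.6/18.3) · sin72.5°·cos34.9° / [1 − cos37.6°]
    = 5.596 · 0.7822 / 0.2077 = 21.07 m
FS = H_c / H = 21.07 / 15.9 = 1.325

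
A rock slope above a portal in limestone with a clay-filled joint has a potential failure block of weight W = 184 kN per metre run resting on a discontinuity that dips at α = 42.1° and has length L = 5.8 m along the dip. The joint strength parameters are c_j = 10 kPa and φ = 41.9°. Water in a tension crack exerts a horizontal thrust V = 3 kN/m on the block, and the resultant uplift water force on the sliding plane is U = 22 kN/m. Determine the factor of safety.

FS = 1.27

Resolving the block weight along and normal to the plane and applying the Mohr–Coulomb strength on the joint:
N' = W cosα − U − V sinα = 184·cos42.1° − 22 − 3·sin42.1° = 112.5 kN/m
Driving force T = W sinα + V cosα = 184·sin42.1° + 3·cos42.1° = 125.6 kN/m
Resisting force R = c_j·L + N'·tanφ = 10·5.8 + 112.5·tan41.9° = 58.0 + 101.0 = 159.0 kN/m
FS = R / T = 159.0 / 125.6 = 1.266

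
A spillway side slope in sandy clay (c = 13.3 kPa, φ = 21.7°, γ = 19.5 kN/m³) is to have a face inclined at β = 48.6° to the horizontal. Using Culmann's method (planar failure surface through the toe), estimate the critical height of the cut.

Culmann's analysis gives the critical failure plane at α_cr = (β + φ)/2 = (48.6 + 21.7)/2 = 35.1°, and the critical height
H_c = (4c/γ) · sinβ cosφ / [1 − cos(β − φ)]
    = (4·13.3/19.5) · sin48.6°·cos21.7° / [1 − cos(26.9°)]
    = 2.728 · 0.7501·0.9291 / [1 − 0.8918]
    = 2.728 · 0.6970 / 0.1082
    = 17.57 m

H_c = 17.57 m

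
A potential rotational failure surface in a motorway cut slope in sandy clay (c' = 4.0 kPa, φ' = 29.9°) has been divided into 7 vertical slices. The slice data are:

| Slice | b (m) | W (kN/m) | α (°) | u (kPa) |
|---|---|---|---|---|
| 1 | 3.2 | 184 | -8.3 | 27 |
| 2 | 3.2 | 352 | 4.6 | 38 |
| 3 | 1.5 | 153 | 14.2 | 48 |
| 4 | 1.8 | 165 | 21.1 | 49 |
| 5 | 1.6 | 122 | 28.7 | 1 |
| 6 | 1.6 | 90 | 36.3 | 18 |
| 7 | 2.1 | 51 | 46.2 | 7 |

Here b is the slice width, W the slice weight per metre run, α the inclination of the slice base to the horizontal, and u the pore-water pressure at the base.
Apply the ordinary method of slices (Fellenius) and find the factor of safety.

FS = 1.70

Ordinary method of slices: FS = Σ[c'·Δl_i + (W_i cosα_i − u_i·Δl_i)·tanφ'] / Σ W_i sinα_i, with Δl_i = b_i / cosα_i.
Slice 1: Δl = 3.2/cos(-8.3°) = 3.234 m; N'_1 = 184·cos(-8.3°) − 27·3.234 = 94.8; c'Δl = 12.94; W sinα = -26.6
Slice 2: Δl = 3.2/cos4.6° = 3.210 m; N'_2 = 352·cos4.6° − 38·3.210 = 228.9; c'Δl = 12.84; W sinα = 28.2
Slice 3: Δl = 1.5/cos14.2° = 1.547 m; N'_3 = 153·cos14.2° − 48·1.547 = 74.1; c'Δl = 6.19; W sinα = 37.5
Slice 4: Δl = 1.8/cos21.1° = 1.929 m; N'_4 = 165·cos21.1° − 49·1.929 = 59.4; c'Δl = 7.72; W sinα = 59.4
Slice 5: Δl = 1.6/cos28.7° = 1.824 m; N'_5 = 122·cos28.7° − 1·1.824 = 105.2; c'Δl = 7.30; W sinα = 58.6
Slice 6: Δl = 1.6/cos36.3° = 1.985 m; N'_6 = 90·cos36.3° − 18·1.985 = 36.8; c'Δl = 7.94; W sinα = 53.3
Slice 7: Δl = 2.1/cos46.2° = 3.034 m; N'_7 = 51·cos46.2° − 7·3.034 = 14.1; c'Δl = 12.14; W sinα = 36.8
Σc'Δl = 67.1 kN/m; ΣN' = 613.1 kN/m; ΣW sinα = 247.3 kN/m
Resisting = 67.1 + 613.1·tan29.9° = 67.1 + 352.6 = 419.6 kN/m
FS = 419.6 / 247.3 = 1.697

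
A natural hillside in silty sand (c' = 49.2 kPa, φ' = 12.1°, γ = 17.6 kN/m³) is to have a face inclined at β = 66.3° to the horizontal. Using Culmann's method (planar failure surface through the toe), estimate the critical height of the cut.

H_c = 24.12 m

Culmann's analysis gives the critical failure plane at α_cr = (β + φ')/2 = (66.3 + 12.1)/2 = 39.2°, and the critical height
H_c = (4c'/γ) · sinβ cosφ' / [1 − cos(β − φ')]
    = (4·49.2/17.6) · sin66.3°·cos12.1° / [1 − cos(54.2°)]
    = 11.182 · 0.9157·0.9778 / [1 − 0.5850]
    = 11.182 · 0.8953 / 0.4150
    = 24.12 m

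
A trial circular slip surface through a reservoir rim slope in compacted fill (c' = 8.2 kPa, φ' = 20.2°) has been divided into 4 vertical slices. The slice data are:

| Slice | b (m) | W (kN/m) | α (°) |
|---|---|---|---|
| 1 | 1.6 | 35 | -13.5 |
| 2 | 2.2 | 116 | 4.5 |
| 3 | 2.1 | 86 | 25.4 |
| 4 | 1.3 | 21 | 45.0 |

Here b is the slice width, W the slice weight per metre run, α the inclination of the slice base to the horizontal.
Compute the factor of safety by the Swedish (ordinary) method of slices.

Ordinary method of slices: FS = Σ[c'·Δl_i + (W_i cosα_i)·tanφ'] / Σ W_i sinα_i, with Δl_i = b_i / cosα_i.
Slice 1: Δl = 1.6/cos(-13.5°) = 1.645 m; N'_1 = 35·cos(-13.5°) = 34.0; c'Δl = 13.49; W sinα = -8.2
Slice 2: Δl = 2.2/cos4.5° = 2.207 m; N'_2 = 116·cos4.5° = 115.6; c'Δl = 18.10; W sinα = 9.1
Slice 3: Δl = 2.1/cos25.4° = 2.325 m; N'_3 = 86·cos25.4° = 77.7; c'Δl = 19.06; W sinα = 36.9
Slice 4: Δl = 1.3/cos45.0° = 1.838 m; N'_4 = 21·cos45.0° = 14.8; c'Δl = 15.08; W sinα = 14.8
Σc'Δl = 65.7 kN/m; ΣN' = 242.2 kN/m; ΣW sinα = 52.7 kN/m
Resisting = 65.7 + 242.2·tan20.2° = 65.7 + 89.1 = 154.8 kN/m
FS = 154.8 / 52.7 = 2.940

FS = 2.94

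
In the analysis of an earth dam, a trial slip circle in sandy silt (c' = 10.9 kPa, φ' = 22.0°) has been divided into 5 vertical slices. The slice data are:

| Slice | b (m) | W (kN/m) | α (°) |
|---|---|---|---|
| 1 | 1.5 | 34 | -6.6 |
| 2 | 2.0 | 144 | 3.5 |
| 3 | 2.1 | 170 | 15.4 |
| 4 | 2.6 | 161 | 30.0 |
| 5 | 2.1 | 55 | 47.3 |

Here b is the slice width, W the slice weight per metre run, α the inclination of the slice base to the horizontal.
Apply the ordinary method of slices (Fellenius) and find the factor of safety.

FS = 1.98

Ordinary method of slices: FS = Σ[c'·Δl_i + (W_i cosα_i)·tanφ'] / Σ W_i sinα_i, with Δl_i = b_i / cosα_i.
Slice 1: Δl = 1.5/cos(-6.6°) = 1.510 m; N'_1 = 34·cos(-6.6°) = 33.8; c'Δl = 16.46; W sinα = -3.9
Slice 2: Δl = 2.0/cos3.5° = 2.004 m; N'_2 = 144·cos3.5° = 143.7; c'Δl = 21.84; W sinα = 8.8
Slice 3: Δl = 2.1/cos15.4° = 2.178 m; N'_3 = 170·cos15.4° = 163.9; c'Δl = 23.74; W sinα = 45.1
Slice 4: Δl = 2.6/cos30.0° = 3.002 m; N'_4 = 161·cos30.0° = 139.4; c'Δl = 32.72; W sinα = 80.5
Slice 5: Δl = 2.1/cos47.3° = 3.097 m; N'_5 = 55·cos47.3° = 37.3; c'Δl = 33.75; W sinα = 40.4
Σc'Δl = 128.5 kN/m; ΣN' = 518.1 kN/m; ΣW sinα = 170.9 kN/m
Resisting = 128.5 + 518.1·tan22.0° = 128.5 + 209.3 = 337.9 kN/m
FS = 337.9 / 170.9 = 1.976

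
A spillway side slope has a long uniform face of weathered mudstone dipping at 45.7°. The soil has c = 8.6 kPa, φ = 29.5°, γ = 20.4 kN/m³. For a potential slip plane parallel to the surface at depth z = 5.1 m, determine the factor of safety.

For an infinite slope with a slip plane parallel to the surface (no pore pressure): FS = [c + γz cos²β tanφ] / [γz sinβ cosβ].
γz = 20.4·5.1 = 104.04 kN/m²
Numerator = 8.6 + 104.04·cos²45.7°·tan29.5° = 8.6 + 104.04·0.4878·0.5658 = 37.312 kPa
Denominator = 104.04·sin45.7°·cos45.7° = 104.04·0.7157·0.6984 = 52.004 kPa
FS = 37.312 / 52.004 = 0.717

FS = 0.72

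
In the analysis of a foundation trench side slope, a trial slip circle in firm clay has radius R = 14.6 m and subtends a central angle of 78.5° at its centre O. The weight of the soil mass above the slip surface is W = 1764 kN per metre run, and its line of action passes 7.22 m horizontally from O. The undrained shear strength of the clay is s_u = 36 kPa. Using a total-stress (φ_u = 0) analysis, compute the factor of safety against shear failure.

Taking moments about the centre O, the resisting moment is provided by the undrained shear strength acting along the arc:
Arc length L_a = R·θ = 14.6·(78.5°·π/180) = 14.6·1.3701 = 20.00 m
M_R = s_u·L_a·R = 36·20.00·14.6 = 10513.7 kN·m/m
M_D = W·d = 1764·7.22 = 12736.1 kN·m/m
FS = M_R / M_D = 10513.7 / 12736.1 = 0.826

FS = 0.83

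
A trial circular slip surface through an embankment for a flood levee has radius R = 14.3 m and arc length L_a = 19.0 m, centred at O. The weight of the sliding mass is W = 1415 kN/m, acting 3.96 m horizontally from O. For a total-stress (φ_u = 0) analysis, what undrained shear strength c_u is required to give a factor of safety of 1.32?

c_u = 27.2 kPa

FS = c_u·L_a·R / (W·d), so c_u = FS·W·d / (L_a·R).
c_u = 1.32·1415·3.96 / (19.00·14.3) = 7396.5 / 271.70 = 27.22 kPa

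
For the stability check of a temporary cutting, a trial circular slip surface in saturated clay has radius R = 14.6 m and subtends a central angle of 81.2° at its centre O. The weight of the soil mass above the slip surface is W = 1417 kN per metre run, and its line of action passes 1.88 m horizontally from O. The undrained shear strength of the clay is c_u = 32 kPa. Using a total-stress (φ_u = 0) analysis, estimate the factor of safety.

Taking moments about the centre O, the resisting moment is provided by the undrained shear strength acting along the arc:
Arc length L_a = R·θ = 14.6·(81.2°·π/180) = 14.6·1.4172 = 20.69 m
M_R = c_u·L_a·R = 32·20.69·14.6 = 9666.9 kN·m/m
M_D = W·d = 1417·1.88 = 2664.0 kN·m/m
FS = M_R / M_D = 9666.9 / 2664.0 = 3.629

FS = 3.63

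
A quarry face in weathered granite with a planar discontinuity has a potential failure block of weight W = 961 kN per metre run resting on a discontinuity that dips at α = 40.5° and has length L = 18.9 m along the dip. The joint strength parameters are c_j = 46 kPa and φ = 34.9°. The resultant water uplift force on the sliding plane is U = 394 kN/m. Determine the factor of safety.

FS = 1.77

Resolving the block weight along and normal to the plane and applying the Mohr–Coulomb strength on the joint:
N' = W cosα − U = 961·cos40.5° − 394 = 336.8 kN/m
Driving force T = W sinα = 961·sin40.5° = 624.1 kN/m
Resisting force R = c_j·L + N'·tanφ = 46·18.9 + 336.8·tan34.9° = 869.4 + 234.9 = 1104.3 kN/m
FS = R / T = 1104.3 / 624.1 = 1.769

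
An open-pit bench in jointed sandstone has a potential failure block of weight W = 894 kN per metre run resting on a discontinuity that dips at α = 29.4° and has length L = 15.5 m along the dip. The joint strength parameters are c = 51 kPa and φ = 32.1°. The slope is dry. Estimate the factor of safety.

Resolving the block weight along and normal to the plane and applying the Mohr–Coulomb strength on the joint:
N' = W cosα = 894·cos29.4° = 778.9 kN/m
Driving force T = W sinα = 894·sin29.4° = 438.9 kN/m
Resisting force R = c·L + N'·tanφ = 51·15.5 + 778.9·tan32.1° = 790.5 + 488.6 = 1279.1 kN/m
FS = R / T = 1279.1 / 438.9 = 2.915

FS = 2.91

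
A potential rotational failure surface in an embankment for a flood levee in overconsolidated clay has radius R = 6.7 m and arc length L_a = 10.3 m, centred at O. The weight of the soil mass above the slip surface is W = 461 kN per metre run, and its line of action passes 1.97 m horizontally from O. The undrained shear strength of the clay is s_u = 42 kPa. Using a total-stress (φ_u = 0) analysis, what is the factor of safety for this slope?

Taking moments about the centre O, the resisting moment is provided by the undrained shear strength acting along the arc:
M_R = s_u·L_a·R = 42·10.30·6.7 = 2898.4 kN·m/m
M_D = W·d = 461·1.97 = 908.2 kN·m/m
FS = M_R / M_D = 2898.4 / 908.2 = 3.191

FS = 3.19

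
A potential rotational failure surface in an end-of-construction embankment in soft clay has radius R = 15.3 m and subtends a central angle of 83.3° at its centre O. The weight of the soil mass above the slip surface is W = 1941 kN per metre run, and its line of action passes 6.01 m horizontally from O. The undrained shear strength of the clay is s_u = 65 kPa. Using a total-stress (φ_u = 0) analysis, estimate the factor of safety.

Taking moments about the centre O, the resisting moment is provided by the undrained shear strength acting along the arc:
Arc length L_a = R·θ = 15.3·(83.3°·π/180) = 15.3·1.4539 = 22.24 m
M_R = s_u·L_a·R = 65·22.24·15.3 = 22121.7 kN·m/m
M_D = W·d = 1941·6.01 = 11665.4 kN·m/m
FS = M_R / M_D = 22121.7 / 11665.4 = 1.896

FS = 1.90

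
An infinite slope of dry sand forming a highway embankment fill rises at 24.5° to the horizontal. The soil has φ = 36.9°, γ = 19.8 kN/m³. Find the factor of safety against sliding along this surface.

For a dry cohesionless infinite slope the factor of safety is FS = tanφ / tanβ.
FS = tan36.9° / tan24.5° = 0.7508 / 0.4557 = 1.648

FS = 1.65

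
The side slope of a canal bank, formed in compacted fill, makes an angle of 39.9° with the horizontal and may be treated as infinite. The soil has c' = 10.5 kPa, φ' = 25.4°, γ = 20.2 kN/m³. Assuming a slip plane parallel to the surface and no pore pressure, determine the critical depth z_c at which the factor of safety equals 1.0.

Setting FS = 1.00 in FS = [c' + γz cos²β tanφ'] / [γz sinβ cosβ] and solving for z:
z = c' / [γ cosβ (FS·sinβ − cosβ·tanφ')]
  = 10.5 / [20.2·cos39.9°·(1.00·sin39.9° − cos39.9°·tan25.4°)]
  = 10.5 / [20.2·0.7672·(1.00·0.6414 − 0.7672·0.4748)]
  = 10.5 / 4.2953 = 2.445 m

z_c = 2.44 m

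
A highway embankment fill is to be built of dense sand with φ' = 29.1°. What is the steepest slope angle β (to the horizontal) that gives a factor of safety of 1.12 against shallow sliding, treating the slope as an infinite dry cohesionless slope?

β = 26.4°

For an infinite dry cohesionless slope FS = tanφ'/tanβ, so tanβ = tanφ' / FS.
tanβ = tan29.1° / 1.12 = 0.5566 / 1.12 = 0.4970
β = arctan(0.4970) = 26.43°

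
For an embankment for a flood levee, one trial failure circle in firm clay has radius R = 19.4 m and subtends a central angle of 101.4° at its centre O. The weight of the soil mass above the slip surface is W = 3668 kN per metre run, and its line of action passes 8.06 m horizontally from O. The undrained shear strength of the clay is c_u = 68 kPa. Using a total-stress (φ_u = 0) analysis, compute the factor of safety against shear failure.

Taking moments about the centre O, the resisting moment is provided by the undrained shear strength acting along the arc:
Arc length L_a = R·θ = 19.4·(101.4°·π/180) = 19.4·1.7698 = 34.33 m
M_R = c_u·L_a·R = 68·34.33·19.4 = 45292.6 kN·m/m
M_D = W·d = 3668·8.06 = 29564.1 kN·m/m
FS = M_R / M_D = 45292.6 / 29564.1 = 1.532

FS = 1.53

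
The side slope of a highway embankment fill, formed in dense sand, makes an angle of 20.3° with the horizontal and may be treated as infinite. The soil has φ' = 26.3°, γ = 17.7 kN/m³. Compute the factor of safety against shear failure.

FS = 1.34

For a dry cohesionless infinite slope the factor of safety is FS = tanφ' / tanβ.
FS = tan26.3° / tan20.3° = 0.4942 / 0.3699 = 1.336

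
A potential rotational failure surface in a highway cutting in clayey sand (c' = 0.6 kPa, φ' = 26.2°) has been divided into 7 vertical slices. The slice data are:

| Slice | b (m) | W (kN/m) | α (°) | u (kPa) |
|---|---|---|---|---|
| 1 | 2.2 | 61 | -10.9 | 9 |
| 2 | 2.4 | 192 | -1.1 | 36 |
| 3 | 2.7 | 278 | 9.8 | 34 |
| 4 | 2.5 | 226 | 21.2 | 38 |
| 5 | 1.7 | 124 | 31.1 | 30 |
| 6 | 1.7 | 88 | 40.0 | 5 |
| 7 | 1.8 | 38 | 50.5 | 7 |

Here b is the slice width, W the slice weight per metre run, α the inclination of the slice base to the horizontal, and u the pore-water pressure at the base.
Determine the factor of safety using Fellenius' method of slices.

Ordinary method of slices: FS = Σ[c'·Δl_i + (W_i cosα_i − u_i·Δl_i)·tanφ'] / Σ W_i sinα_i, with Δl_i = b_i / cosα_i.
Slice 1: Δl = 2.2/cos(-10.9°) = 2.240 m; N'_1 = 61·cos(-10.9°) − 9·2.240 = 39.7; c'Δl = 1.34; W sinα = -11.5
Slice 2: Δl = 2.4/cos(-1.1°) = 2.400 m; N'_2 = 192·cos(-1.1°) − 36·2.400 = 105.5; c'Δl = 1.44; W sinα = -3.7
Slice 3: Δl = 2.7/cos9.8° = 2.740 m; N'_3 = 278·cos9.8° − 34·2.740 = 180.8; c'Δl = 1.64; W sinα = 47.3
Slice 4: Δl = 2.5/cos21.2° = 2.681 m; N'_4 = 226·cos21.2° − 38·2.681 = 108.8; c'Δl = 1.61; W sinα = 81.7
Slice 5: Δl = 1.7/cos31.1° = 1.985 m; N'_5 = 124·cos31.1° − 30·1.985 = 46.6; c'Δl = 1.19; W sinα = 64.1
Slice 6: Δl = 1.7/cos40.0° = 2.219 m; N'_6 = 88·cos40.0° − 5·2.219 = 56.3; c'Δl = 1.33; W sinα = 56.6
Slice 7: Δl = 1.8/cos50.5° = 2.830 m; N'_7 = 38·cos50.5° − 7·2.830 = 4.4; c'Δl = 1.70; W sinα = 29.3
Σc'Δl = 10.3 kN/m; ΣN' = 542.2 kN/m; ΣW sinα = 263.8 kN/m
Resisting = 10.3 + 542.2·tan26.2° = 10.3 + 266.8 = 277.0 kN/m
FS = 277.0 / 263.8 = 1.050

FS = 1.05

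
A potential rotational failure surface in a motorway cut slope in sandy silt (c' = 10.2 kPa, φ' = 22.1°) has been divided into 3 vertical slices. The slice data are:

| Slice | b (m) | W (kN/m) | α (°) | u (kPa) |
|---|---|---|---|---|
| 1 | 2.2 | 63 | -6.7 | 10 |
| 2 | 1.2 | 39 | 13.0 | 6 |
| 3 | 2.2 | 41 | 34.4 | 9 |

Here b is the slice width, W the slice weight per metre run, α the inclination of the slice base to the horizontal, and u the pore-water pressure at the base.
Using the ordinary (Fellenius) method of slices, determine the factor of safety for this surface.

Ordinary method of slices: FS = Σ[c'·Δl_i + (W_i cosα_i − u_i·Δl_i)·tanφ'] / Σ W_i sinα_i, with Δl_i = b_i / cosα_i.
Slice 1: Δl = 2.2/cos(-6.7°) = 2.215 m; N'_1 = 63·cos(-6.7°) − 10·2.215 = 40.4; c'Δl = 22.59; W sinα = -7.4
Slice 2: Δl = 1.2/cos13.0° = 1.232 m; N'_2 = 39·cos13.0° − 6·1.232 = 30.6; c'Δl = 12.56; W sinα = 8.8
Slice 3: Δl = 2.2/cos34.4° = 2.666 m; N'_3 = 41·cos34.4° − 9·2.666 = 9.8; c'Δl = 27.20; W sinα = 23.2
Σc'Δl = 62.4 kN/m; ΣN' = 80.9 kN/m; ΣW sinα = 24.6 kN/m
Resisting = 62.4 + 80.9·tan22.1° = 62.4 + 32.8 = 95.2 kN/m
FS = 95.2 / 24.6 = 3.872

FS = 3.87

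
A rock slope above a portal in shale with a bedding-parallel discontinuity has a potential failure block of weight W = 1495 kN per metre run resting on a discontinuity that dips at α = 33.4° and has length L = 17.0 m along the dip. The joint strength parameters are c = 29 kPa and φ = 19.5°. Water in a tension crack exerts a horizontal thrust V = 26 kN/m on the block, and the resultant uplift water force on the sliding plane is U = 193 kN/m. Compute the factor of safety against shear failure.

FS = 1.02

Resolving the block weight along and normal to the plane and applying the Mohr–Coulomb strength on the joint:
N' = W cosα − U − V sinα = 1495·cos33.4° − 193 − 26·sin33.4° = 1040.8 kN/m
Driving force T = W sinα + V cosα = 1495·sin33.4° + 26·cos33.4° = 844.7 kN/m
Resisting force R = c·L + N'·tanφ = 29·17.0 + 1040.8·tan19.5° = 493.0 + 368.6 = 861.6 kN/m
FS = R / T = 861.6 / 844.7 = 1.020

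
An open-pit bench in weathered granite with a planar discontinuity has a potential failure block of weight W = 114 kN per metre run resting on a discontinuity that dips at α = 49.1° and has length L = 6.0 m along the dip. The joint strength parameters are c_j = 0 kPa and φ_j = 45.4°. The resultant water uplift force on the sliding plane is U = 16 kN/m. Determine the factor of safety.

Resolving the block weight along and normal to the plane and applying the Mohr–Coulomb strength on the joint:
N' = W cosα − U = 114·cos49.1° − 16 = 58.6 kN/m
Driving force T = W sinα = 114·sin49.1° = 86.2 kN/m
Resisting force R = c_j·L + N'·tanφ_j = 0·6.0 + 58.6·tan45.4° = 0.0 + 59.5 = 59.5 kN/m
FS = R / T = 59.5 / 86.2 = 0.690

FS = 0.69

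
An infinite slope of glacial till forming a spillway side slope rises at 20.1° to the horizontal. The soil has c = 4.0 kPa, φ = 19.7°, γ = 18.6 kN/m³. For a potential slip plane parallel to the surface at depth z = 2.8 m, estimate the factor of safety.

For an infinite slope with a slip plane parallel to the surface (no pore pressure): FS = [c + γz cos²β tanφ] / [γz sinβ cosβ].
γz = 18.6·2.8 = 52.08 kN/m²
Numerator = 4.0 + 52.08·cos²20.1°·tan19.7° = 4.0 + 52.08·0.8819·0.3581 = 20.445 kPa
Denominator = 52.08·sin20.1°·cos20.1° = 52.08·0.3437·0.9391 = 16.808 kPa
FS = 20.445 / 16.808 = 1.216

FS = 1.22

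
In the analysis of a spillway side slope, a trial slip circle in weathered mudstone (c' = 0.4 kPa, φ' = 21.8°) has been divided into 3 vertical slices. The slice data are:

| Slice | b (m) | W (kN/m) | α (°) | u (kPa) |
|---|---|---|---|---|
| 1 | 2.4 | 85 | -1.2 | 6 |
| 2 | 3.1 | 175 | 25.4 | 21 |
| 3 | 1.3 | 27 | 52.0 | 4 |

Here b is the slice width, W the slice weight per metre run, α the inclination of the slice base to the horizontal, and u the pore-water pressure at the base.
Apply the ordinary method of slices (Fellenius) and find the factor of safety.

Ordinary method of slices: FS = Σ[c'·Δl_i + (W_i cosα_i − u_i·Δl_i)·tanφ'] / Σ W_i sinα_i, with Δl_i = b_i / cosα_i.
Slice 1: Δl = 2.4/cos(-1.2°) = 2.401 m; N'_1 = 85·cos(-1.2°) − 6·2.401 = 70.6; c'Δl = 0.96; W sinα = -1.8
Slice 2: Δl = 3.1/cos25.4° = 3.432 m; N'_2 = 175·cos25.4° − 21·3.432 = 86.0; c'Δl = 1.37; W sinα = 75.1
Slice 3: Δl = 1.3/cos52.0° = 2.112 m; N'_3 = 27·cos52.0° − 4·2.112 = 8.2; c'Δl = 0.84; W sinα = 21.3
Σc'Δl = 3.2 kN/m; ΣN' = 164.8 kN/m; ΣW sinα = 94.6 kN/m
Resisting = 3.2 + 164.8·tan21.8° = 3.2 + 65.9 = 69.1 kN/m
FS = 69.1 / 94.6 = 0.731

FS = 0.73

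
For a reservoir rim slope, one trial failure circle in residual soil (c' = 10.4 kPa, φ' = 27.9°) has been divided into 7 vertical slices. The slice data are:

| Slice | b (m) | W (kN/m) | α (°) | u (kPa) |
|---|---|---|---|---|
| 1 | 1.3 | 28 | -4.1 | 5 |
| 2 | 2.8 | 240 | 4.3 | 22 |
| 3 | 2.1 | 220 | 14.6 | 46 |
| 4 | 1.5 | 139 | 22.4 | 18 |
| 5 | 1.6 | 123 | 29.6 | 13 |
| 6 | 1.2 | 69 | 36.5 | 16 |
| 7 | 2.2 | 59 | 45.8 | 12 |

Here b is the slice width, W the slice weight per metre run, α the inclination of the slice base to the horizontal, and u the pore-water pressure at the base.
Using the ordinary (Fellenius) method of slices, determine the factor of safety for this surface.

Ordinary method of slices: FS = Σ[c'·Δl_i + (W_i cosα_i − u_i·Δl_i)·tanφ'] / Σ W_i sinα_i, with Δl_i = b_i / cosα_i.
Slice 1: Δl = 1.3/cos(-4.1°) = 1.303 m; N'_1 = 28·cos(-4.1°) − 5·1.303 = 21.4; c'Δl = 13.55; W sinα = -2.0
Slice 2: Δl = 2.8/cos4.3° = 2.808 m; N'_2 = 240·cos4.3° − 22·2.808 = 177.6; c'Δl = 29.20; W sinα = 18.0
Slice 3: Δl = 2.1/cos14.6° = 2.170 m; N'_3 = 220·cos14.6° − 46·2.170 = 113.1; c'Δl = 22.57; W sinα = 55.5
Slice 4: Δl = 1.5/cos22.4° = 1.622 m; N'_4 = 139·cos22.4° − 18·1.622 = 99.3; c'Δl = 16.87; W sinα = 53.0
Slice 5: Δl = 1.6/cos29.6° = 1.840 m; N'_5 = 123·cos29.6° − 13·1.840 = 83.0; c'Δl = 19.14; W sinα = 60.8
Slice 6: Δl = 1.2/cos36.5° = 1.493 m; N'_6 = 69·cos36.5° − 16·1.493 = 31.6; c'Δl = 15.53; W sinα = 41.0
Slice 7: Δl = 2.2/cos45.8° = 3.156 m; N'_7 = 59·cos45.8° − 12·3.156 = 3.3; c'Δl = 32.82; W sinα = 42.3
Σc'Δl = 149.7 kN/m; ΣN' = 529.2 kN/m; ΣW sinα = 268.5 kN/m
Resisting = 149.7 + 529.2·tan27.9° = 149.7 + 280.2 = 429.9 kN/m
FS = 429.9 / 268.5 = 1.601

FS = 1.60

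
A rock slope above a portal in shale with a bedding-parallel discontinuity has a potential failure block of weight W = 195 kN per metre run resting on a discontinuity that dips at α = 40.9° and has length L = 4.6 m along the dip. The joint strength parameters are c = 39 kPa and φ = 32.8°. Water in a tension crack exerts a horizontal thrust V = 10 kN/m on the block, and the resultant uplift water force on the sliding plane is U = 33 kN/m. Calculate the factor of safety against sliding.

Resolving the block weight along and normal to the plane and applying the Mohr–Coulomb strength on the joint:
N' = W cosα − U − V sinα = 195·cos40.9° − 33 − 10·sin40.9° = 107.8 kN/m
Driving force T = W sinα + V cosα = 195·sin40.9° + 10·cos40.9° = 135.2 kN/m
Resisting force R = c·L + N'·tanφ = 39·4.6 + 107.8·tan32.8° = 179.4 + 69.5 = 248.9 kN/m
FS = R / T = 248.9 / 135.2 = 1.841

FS = 1.84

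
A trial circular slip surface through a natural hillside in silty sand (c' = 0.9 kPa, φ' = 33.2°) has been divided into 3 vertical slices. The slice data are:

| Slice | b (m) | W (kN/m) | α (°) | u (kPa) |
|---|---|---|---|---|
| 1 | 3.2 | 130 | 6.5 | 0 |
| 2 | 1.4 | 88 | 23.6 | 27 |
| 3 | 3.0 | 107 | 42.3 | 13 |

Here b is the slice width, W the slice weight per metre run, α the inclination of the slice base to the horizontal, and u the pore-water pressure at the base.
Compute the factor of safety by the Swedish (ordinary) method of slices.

FS = 1.11

Ordinary method of slices: FS = Σ[c'·Δl_i + (W_i cosα_i − u_i·Δl_i)·tanφ'] / Σ W_i sinα_i, with Δl_i = b_i / cosα_i.
Slice 1: Δl = 3.2/cos6.5° = 3.221 m; N'_1 = 130·cos6.5° − 0·3.221 = 129.2; c'Δl = 2.90; W sinα = 14.7
Slice 2: Δl = 1.4/cos23.6° = 1.528 m; N'_2 = 88·cos23.6° − 27·1.528 = 39.4; c'Δl = 1.38; W sinα = 35.2
Slice 3: Δl = 3.0/cos42.3° = 4.056 m; N'_3 = 107·cos42.3° − 13·4.056 = 26.4; c'Δl = 3.65; W sinα = 72.0
Σc'Δl = 7.9 kN/m; ΣN' = 195.0 kN/m; ΣW sinα = 122.0 kN/m
Resisting = 7.9 + 195.0·tan33.2° = 7.9 + 127.6 = 135.5 kN/m
FS = 135.5 / 122.0 = 1.111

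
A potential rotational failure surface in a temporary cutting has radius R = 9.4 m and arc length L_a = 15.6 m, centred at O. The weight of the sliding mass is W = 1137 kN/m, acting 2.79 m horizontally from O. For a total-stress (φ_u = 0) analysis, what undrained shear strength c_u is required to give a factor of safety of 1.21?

c_u = 26.2 kPa

FS = c_u·L_a·R / (W·d), so c_u = FS·W·d / (L_a·R).
c_u = 1.21·1137·2.79 / (15.60·9.4) = 3838.4 / 146.64 = 26.18 kPa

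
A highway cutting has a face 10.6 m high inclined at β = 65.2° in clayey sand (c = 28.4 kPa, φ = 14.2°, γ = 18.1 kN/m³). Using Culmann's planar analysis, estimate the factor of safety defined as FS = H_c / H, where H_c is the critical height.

FS = 1.41

H_c = (4c/γ) · sinβ cosφ / [1 − cos(β − φ)]
    = (4·28.4/18.1) · sin65.2°·cos14.2° / [1 − cos51.0°]
    = 6.276 · 0.8800 / 0.3707 = 14.90 m
FS = H_c / H = 14.90 / 10.6 = 1.406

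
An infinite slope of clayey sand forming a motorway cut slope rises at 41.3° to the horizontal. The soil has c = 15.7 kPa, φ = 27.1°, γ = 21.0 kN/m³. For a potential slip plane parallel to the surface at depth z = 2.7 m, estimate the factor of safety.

For an infinite slope with a slip plane parallel to the surface (no pore pressure): FS = [c + γz cos²β tanφ] / [γz sinβ cosβ].
γz = 21.0·2.7 = 56.70 kN/m²
Numerator = 15.7 + 56.70·cos²41.3°·tan27.1° = 15.7 + 56.70·0.5644·0.5117 = 32.076 kPa
Denominator = 56.70·sin41.3°·cos41.3° = 56.70·0.6600·0.7513 = 28.114 kPa
FS = 32.076 / 28.114 = 1.141

FS = 1.14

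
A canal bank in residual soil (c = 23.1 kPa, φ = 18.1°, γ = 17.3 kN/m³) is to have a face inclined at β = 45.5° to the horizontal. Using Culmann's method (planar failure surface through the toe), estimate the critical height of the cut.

H_c = 32.28 m

Culmann's analysis gives the critical failure plane at α_cr = (β + φ)/2 = (45.5 + 18.1)/2 = 31.8°, and the critical height
H_c = (4c/γ) · sinβ cosφ / [1 − cos(β − φ)]
    = (4·23.1/17.3) · sin45.5°·cos18.1° / [1 − cos(27.4°)]
    = 5.341 · 0.7133·0.9505 / [1 − 0.8878]
    = 5.341 · 0.6780 / 0.1122
    = 32.28 m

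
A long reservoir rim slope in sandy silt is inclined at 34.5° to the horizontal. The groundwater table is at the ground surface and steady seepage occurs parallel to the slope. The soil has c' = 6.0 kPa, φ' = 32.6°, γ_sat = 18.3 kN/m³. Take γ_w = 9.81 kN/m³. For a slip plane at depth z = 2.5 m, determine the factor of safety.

With seepage parallel to the slope and the water table at the surface, the effective normal stress on the slip plane uses the buoyant unit weight γ' = γ_sat − γ_w while the driving shear stress uses γ_sat:
FS = [c' + γ' z cos²β tanφ'] / [γ_sat z sinβ cosβ]
γ' = 18.3 − 9.81 = 8.49 kN/m³
Numerator = 6.0 + 8.49·2.5·cos²34.5°·tan32.6° = 6.0 + 8.49·2.5·0.6792·0.6395 = 15.219 kPa
Denominator = 18.3·2.5·sin34.5°·cos34.5° = 18.3·2.5·0.5664·0.8241 = 21.356 kPa
FS = 15.219 / 21.356 = 0.713

FS = 0.71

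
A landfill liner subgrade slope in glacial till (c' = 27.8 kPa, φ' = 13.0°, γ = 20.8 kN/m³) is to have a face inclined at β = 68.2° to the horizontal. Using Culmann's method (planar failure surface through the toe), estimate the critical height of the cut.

H_c = 11.27 m

Culmann's analysis gives the critical failure plane at α_cr = (β + φ')/2 = (68.2 + 13.0)/2 = 40.6°, and the critical height
H_c = (4c'/γ) · sinβ cosφ' / [1 − cos(β − φ')]
    = (4·27.8/20.8) · sin68.2°·cos13.0° / [1 − cos(55.2°)]
    = 5.346 · 0.9285·0.9744 / [1 − 0.5707]
    = 5.346 · 0.9047 / 0.4293
    = 11.27 m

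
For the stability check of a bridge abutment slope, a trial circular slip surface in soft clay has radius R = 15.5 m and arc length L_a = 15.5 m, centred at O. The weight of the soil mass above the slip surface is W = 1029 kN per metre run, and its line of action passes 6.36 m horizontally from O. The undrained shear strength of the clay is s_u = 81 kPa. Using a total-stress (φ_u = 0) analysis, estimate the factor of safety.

FS = 2.97

Taking moments about the centre O, the resisting moment is provided by the undrained shear strength acting along the arc:
M_R = s_u·L_a·R = 81·15.50·15.5 = 19460.2 kN·m/m
M_D = W·d = 1029·6.36 = 6544.4 kN·m/m
FS = M_R / M_D = 19460.2 / 6544.4 = 2.974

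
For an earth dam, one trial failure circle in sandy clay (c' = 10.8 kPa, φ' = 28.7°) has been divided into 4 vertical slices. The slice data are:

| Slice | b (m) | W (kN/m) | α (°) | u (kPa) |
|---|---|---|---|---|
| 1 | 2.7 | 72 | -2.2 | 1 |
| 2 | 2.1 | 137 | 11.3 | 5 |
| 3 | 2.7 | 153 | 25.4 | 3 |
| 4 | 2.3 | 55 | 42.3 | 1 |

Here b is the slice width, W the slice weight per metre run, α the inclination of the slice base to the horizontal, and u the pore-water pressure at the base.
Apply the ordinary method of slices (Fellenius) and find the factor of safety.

FS = 2.49

Ordinary method of slices: FS = Σ[c'·Δl_i + (W_i cosα_i − u_i·Δl_i)·tanφ'] / Σ W_i sinα_i, with Δl_i = b_i / cosα_i.
Slice 1: Δl = 2.7/cos(-2.2°) = 2.702 m; N'_1 = 72·cos(-2.2°) − 1·2.702 = 69.2; c'Δl = 29.18; W sinα = -2.8
Slice 2: Δl = 2.1/cos11.3° = 2.142 m; N'_2 = 137·cos11.3° − 5·2.142 = 123.6; c'Δl = 23.13; W sinα = 26.8
Slice 3: Δl = 2.7/cos25.4° = 2.989 m; N'_3 = 153·cos25.4° − 3·2.989 = 129.2; c'Δl = 32.28; W sinα = 65.6
Slice 4: Δl = 2.3/cos42.3° = 3.110 m; N'_4 = 55·cos42.3° − 1·3.110 = 37.6; c'Δl = 33.58; W sinα = 37.0
Σc'Δl = 118.2 kN/m; ΣN' = 359.7 kN/m; ΣW sinα = 126.7 kN/m
Resisting = 118.2 + 359.7·tan28.7° = 118.2 + 196.9 = 315.1 kN/m
FS = 315.1 / 126.7 = 2.487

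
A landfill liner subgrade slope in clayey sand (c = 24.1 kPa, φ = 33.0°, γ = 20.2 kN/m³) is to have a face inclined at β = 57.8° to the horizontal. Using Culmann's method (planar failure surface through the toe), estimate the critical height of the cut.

Culmann's analysis gives the critical failure plane at α_cr = (β + φ)/2 = (57.8 + 33.0)/2 = 45.4°, and the critical height
H_c = (4c/γ) · sinβ cosφ / [1 − cos(β − φ)]
    = (4·24.1/20.2) · sin57.8°·cos33.0° / [1 − cos(24.8°)]
    = 4.772 · 0.8462·0.8387 / [1 − 0.9078]
    = 4.772 · 0.7097 / 0.0922
    = 36.72 m

H_c = 36.72 m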